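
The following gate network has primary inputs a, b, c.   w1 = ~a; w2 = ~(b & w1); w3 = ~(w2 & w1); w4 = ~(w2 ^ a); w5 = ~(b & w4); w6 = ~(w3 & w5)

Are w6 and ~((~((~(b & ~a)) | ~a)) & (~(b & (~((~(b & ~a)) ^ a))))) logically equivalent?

w1 = ~a
w2 = ~(b & w1) = ~(b & ~a)
w3 = ~(w2 & w1) = ~((~(b & ~a)) & ~a)
w4 = ~(w2 ^ a) = ~((~(b & ~a)) ^ a)
w5 = ~(b & w4) = ~(b & (~((~(b & ~a)) ^ a)))
w6 = ~(w3 & w5) = ~((~((~(b & ~a)) & ~a)) & (~(b & (~((~(b & ~a)) ^ a)))))
At a=1, b=0, c=0: circuit gives 0, formula gives 1.

No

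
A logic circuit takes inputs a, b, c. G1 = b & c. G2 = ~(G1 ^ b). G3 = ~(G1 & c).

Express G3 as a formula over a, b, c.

G1 = b & c
G3 = ~(G1 & c) = ~((b & c) & c)

~((b & c) & c)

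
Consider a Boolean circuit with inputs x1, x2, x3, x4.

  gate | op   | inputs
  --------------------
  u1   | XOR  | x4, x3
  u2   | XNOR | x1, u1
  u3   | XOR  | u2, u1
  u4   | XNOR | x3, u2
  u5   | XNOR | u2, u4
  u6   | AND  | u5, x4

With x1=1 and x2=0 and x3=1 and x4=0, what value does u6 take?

0

u1 = 0 XOR 1 = 1
u2 = 1 XNOR 1 = 1
u4 = 1 XNOR 1 = 1
u5 = 1 XNOR 1 = 1
u6 = 1 AND 0 = 0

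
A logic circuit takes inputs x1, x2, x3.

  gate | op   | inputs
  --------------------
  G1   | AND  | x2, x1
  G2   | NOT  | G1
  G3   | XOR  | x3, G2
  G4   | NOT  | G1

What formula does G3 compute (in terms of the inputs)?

x3 XOR NOT (x2 AND x1)

G1 = x2 AND x1
G2 = NOT G1 = NOT (x2 AND x1)
G3 = x3 XOR G2 = x3 XOR NOT (x2 AND x1)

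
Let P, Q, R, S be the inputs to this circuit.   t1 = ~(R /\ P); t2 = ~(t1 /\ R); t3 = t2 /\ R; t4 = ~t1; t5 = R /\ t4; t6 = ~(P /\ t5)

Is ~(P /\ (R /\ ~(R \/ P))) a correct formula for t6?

t1 = ~(R /\ P)
t4 = ~t1 = ~(~(R /\ P))
t5 = R /\ t4 = R /\ ~(~(R /\ P))
t6 = ~(P /\ t5) = ~(P /\ (R /\ ~(~(R /\ P))))
At P=1, Q=0, R=1, S=0: circuit gives 0, formula gives 1.

No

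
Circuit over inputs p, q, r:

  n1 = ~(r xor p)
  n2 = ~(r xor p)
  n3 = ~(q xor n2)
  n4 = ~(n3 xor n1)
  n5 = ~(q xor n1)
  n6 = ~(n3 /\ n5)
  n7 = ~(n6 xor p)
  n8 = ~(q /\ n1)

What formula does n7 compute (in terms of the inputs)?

n1 = ~(r xor p)
n2 = ~(r xor p)
n3 = ~(q xor n2) = ~(q xor (~(r xor p)))
n5 = ~(q xor n1) = ~(q xor (~(r xor p)))
n6 = ~(n3 /\ n5) = ~((~(q xor (~(r xor p)))) /\ (~(q xor (~(r xor p)))))
n7 = ~(n6 xor p) = ~((~((~(q xor (~(r xor p)))) /\ (~(q xor (~(r xor p)))))) xor p)

~((~((~(q xor (~(r xor p)))) /\ (~(q xor (~(r xor p)))))) xor p)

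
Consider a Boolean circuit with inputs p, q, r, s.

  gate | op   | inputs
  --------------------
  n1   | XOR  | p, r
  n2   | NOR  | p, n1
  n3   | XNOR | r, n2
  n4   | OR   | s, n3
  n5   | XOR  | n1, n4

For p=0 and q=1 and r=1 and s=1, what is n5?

0

n1 = 0 XOR 1 = 1
n2 = 0 NOR 1 = 0
n3 = 1 XNOR 0 = 0
n4 = 1 OR 0 = 1
n5 = 1 XOR 1 = 0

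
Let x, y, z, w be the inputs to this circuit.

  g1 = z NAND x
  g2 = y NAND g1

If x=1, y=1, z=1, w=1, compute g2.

g1 = 1 NAND 1 = 0
g2 = 1 NAND 0 = 1

1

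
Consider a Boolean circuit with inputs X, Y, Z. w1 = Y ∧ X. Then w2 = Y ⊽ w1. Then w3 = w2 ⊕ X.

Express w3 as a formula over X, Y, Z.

(Y ⊽ (Y ∧ X)) ⊕ X

w1 = Y ∧ X
w2 = Y ⊽ w1 = Y ⊽ (Y ∧ X)
w3 = w2 ⊕ X = (Y ⊽ (Y ∧ X)) ⊕ X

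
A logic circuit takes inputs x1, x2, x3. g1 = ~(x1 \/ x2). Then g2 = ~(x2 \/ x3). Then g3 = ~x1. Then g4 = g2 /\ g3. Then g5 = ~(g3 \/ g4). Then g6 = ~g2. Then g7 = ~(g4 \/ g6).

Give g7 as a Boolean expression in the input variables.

~(((~(x2 \/ x3)) /\ ~x1) \/ ~(~(x2 \/ x3)))

g2 = ~(x2 \/ x3)
g3 = ~x1
g4 = g2 /\ g3 = (~(x2 \/ x3)) /\ ~x1
g6 = ~g2 = ~(~(x2 \/ x3))
g7 = ~(g4 \/ g6) = ~(((~(x2 \/ x3)) /\ ~x1) \/ ~(~(x2 \/ x3)))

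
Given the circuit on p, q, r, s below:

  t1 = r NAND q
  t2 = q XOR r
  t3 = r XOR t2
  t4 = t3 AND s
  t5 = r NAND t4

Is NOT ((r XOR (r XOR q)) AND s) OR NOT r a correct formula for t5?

Yes

t2 = q XOR r
t3 = r XOR t2 = r XOR (q XOR r)
t4 = t3 AND s = (r XOR (q XOR r)) AND s
t5 = r NAND t4 = r NAND ((r XOR (q XOR r)) AND s)
At p=0, q=1, r=1, s=1: circuit gives 0, formula gives 0.
At p=0, q=0, r=0, s=0: circuit gives 1, formula gives 1.
Agrees on all 16 inputs.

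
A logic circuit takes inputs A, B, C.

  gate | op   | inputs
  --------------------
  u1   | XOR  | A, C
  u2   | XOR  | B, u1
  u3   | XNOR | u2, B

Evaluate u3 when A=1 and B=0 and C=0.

0

u1 = 1 XOR 0 = 1
u2 = 0 XOR 1 = 1
u3 = 1 XNOR 0 = 0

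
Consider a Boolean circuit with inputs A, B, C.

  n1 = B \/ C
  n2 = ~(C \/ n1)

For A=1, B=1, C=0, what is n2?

n1 = 1 \/ 0 = 1
n2 = ~(0 \/ 1) = 0

0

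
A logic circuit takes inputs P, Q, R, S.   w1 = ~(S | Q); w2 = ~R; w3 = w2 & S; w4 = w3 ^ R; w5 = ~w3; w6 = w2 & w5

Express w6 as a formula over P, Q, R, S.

~R & ~(~R & S)

w2 = ~R
w3 = w2 & S = ~R & S
w5 = ~w3 = ~(~R & S)
w6 = w2 & w5 = ~R & ~(~R & S)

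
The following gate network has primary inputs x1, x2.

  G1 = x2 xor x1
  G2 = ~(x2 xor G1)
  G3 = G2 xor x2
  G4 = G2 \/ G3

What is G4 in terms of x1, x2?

(~(x2 xor (x2 xor x1))) \/ ((~(x2 xor (x2 xor x1))) xor x2)

G1 = x2 xor x1
G2 = ~(x2 xor G1) = ~(x2 xor (x2 xor x1))
G3 = G2 xor x2 = (~(x2 xor (x2 xor x1))) xor x2
G4 = G2 \/ G3 = (~(x2 xor (x2 xor x1))) \/ ((~(x2 xor (x2 xor x1))) xor x2)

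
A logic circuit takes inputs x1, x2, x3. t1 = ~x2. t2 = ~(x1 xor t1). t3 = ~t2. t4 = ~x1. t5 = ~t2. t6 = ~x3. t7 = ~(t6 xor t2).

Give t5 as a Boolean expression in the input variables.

t1 = ~x2
t2 = ~(x1 xor t1) = ~(x1 xor ~x2)
t5 = ~t2 = ~(~(x1 xor ~x2))

~(~(x1 xor ~x2))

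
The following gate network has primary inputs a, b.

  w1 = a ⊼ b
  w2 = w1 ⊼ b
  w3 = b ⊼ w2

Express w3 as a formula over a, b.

w1 = a ⊼ b
w2 = w1 ⊼ b = (a ⊼ b) ⊼ b
w3 = b ⊼ w2 = b ⊼ ((a ⊼ b) ⊼ b)

b ⊼ ((a ⊼ b) ⊼ b)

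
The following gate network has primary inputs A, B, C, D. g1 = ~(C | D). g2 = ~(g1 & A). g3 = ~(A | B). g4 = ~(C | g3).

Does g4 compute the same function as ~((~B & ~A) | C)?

g3 = ~(A | B)
g4 = ~(C | g3) = ~(C | (~(A | B)))
At A=0, B=0, C=0, D=0: circuit gives 0, formula gives 0.
At A=0, B=1, C=0, D=0: circuit gives 1, formula gives 1.
Agrees on all 16 inputs.

Yes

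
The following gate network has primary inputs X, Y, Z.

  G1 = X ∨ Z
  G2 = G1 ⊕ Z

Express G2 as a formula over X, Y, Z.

(X ∨ Z) ⊕ Z

G1 = X ∨ Z
G2 = G1 ⊕ Z = (X ∨ Z) ⊕ Z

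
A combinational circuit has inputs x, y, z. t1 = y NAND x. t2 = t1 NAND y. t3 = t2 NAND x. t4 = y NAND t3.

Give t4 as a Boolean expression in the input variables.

y NAND (((y NAND x) NAND y) NAND x)

t1 = y NAND x
t2 = t1 NAND y = (y NAND x) NAND y
t3 = t2 NAND x = ((y NAND x) NAND y) NAND x
t4 = y NAND t3 = y NAND (((y NAND x) NAND y) NAND x)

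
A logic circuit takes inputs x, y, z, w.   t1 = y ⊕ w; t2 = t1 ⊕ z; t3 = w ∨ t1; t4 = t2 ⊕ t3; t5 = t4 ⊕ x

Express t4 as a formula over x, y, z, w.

((y ⊕ w) ⊕ z) ⊕ (w ∨ (y ⊕ w))

t1 = y ⊕ w
t2 = t1 ⊕ z = (y ⊕ w) ⊕ z
t3 = w ∨ t1 = w ∨ (y ⊕ w)
t4 = t2 ⊕ t3 = ((y ⊕ w) ⊕ z) ⊕ (w ∨ (y ⊕ w))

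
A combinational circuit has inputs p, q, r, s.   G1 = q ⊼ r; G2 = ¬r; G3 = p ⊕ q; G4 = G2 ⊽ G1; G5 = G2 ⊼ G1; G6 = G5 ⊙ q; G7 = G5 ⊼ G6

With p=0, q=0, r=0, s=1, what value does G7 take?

1

G1 = 0 ⊼ 0 = 1
G2 = ¬0 = 1
G5 = 1 ⊼ 1 = 0
G6 = 0 ⊙ 0 = 1
G7 = 0 ⊼ 1 = 1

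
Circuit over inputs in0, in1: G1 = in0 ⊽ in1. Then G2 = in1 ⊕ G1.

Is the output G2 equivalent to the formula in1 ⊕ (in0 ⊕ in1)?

No

G1 = in0 ⊽ in1
G2 = in1 ⊕ G1 = in1 ⊕ (in0 ⊽ in1)
At in0=0, in1=0: circuit gives 1, formula gives 0.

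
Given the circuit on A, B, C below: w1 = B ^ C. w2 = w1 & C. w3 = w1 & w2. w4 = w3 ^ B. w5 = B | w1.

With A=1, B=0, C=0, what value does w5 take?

w1 = 0 ^ 0 = 0
w5 = 0 | 0 = 0

0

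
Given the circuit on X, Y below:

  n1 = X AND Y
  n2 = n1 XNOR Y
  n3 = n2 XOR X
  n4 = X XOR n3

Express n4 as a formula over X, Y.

n1 = X AND Y
n2 = n1 XNOR Y = (X AND Y) XNOR Y
n3 = n2 XOR X = ((X AND Y) XNOR Y) XOR X
n4 = X XOR n3 = X XOR (((X AND Y) XNOR Y) XOR X)

X XOR (((X AND Y) XNOR Y) XOR X)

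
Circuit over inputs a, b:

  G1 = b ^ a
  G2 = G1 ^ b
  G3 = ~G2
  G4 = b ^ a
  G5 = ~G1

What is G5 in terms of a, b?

G1 = b ^ a
G5 = ~G1 = ~(b ^ a)

~(b ^ a)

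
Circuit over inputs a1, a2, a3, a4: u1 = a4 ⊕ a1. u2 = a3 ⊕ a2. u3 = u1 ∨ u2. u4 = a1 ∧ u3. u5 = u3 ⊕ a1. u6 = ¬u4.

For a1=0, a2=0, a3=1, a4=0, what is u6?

1

u1 = 0 ⊕ 0 = 0
u2 = 1 ⊕ 0 = 1
u3 = 0 ∨ 1 = 1
u4 = 0 ∧ 1 = 0
u6 = ¬0 = 1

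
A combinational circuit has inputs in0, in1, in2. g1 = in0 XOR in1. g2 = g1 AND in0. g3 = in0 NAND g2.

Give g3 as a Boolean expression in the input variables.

g1 = in0 XOR in1
g2 = g1 AND in0 = (in0 XOR in1) AND in0
g3 = in0 NAND g2 = in0 NAND ((in0 XOR in1) AND in0)

in0 NAND ((in0 XOR in1) AND in0)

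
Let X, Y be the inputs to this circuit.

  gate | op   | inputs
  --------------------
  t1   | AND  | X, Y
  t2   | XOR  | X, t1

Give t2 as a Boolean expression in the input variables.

t1 = X AND Y
t2 = X XOR t1 = X XOR (X AND Y)

X XOR (X AND Y)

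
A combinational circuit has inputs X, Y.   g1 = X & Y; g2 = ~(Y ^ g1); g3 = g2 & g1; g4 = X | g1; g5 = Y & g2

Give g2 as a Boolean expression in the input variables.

~(Y ^ (X & Y))

g1 = X & Y
g2 = ~(Y ^ g1) = ~(Y ^ (X & Y))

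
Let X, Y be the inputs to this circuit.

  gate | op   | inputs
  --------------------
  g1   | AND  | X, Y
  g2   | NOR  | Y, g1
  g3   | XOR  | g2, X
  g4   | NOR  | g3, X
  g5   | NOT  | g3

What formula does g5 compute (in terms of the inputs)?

g1 = X AND Y
g2 = Y NOR g1 = Y NOR (X AND Y)
g3 = g2 XOR X = (Y NOR (X AND Y)) XOR X
g5 = NOT g3 = NOT ((Y NOR (X AND Y)) XOR X)

NOT ((Y NOR (X AND Y)) XOR X)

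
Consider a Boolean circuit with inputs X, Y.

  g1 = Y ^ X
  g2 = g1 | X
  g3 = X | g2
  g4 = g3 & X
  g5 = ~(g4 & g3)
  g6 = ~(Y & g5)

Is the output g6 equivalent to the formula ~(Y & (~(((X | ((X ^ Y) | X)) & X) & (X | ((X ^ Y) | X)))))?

g1 = Y ^ X
g2 = g1 | X = (Y ^ X) | X
g3 = X | g2 = X | ((Y ^ X) | X)
g4 = g3 & X = (X | ((Y ^ X) | X)) & X
g5 = ~(g4 & g3) = ~(((X | ((Y ^ X) | X)) & X) & (X | ((Y ^ X) | X)))
g6 = ~(Y & g5) = ~(Y & (~(((X | ((Y ^ X) | X)) & X) & (X | ((Y ^ X) | X)))))
At X=0, Y=1: circuit gives 0, formula gives 0.
At X=0, Y=0: circuit gives 1, formula gives 1.
Agrees on all 4 inputs.

Yes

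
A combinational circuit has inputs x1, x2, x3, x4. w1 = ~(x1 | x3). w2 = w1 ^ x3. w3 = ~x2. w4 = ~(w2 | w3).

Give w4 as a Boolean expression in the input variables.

~(((~(x1 | x3)) ^ x3) | ~x2)

w1 = ~(x1 | x3)
w2 = w1 ^ x3 = (~(x1 | x3)) ^ x3
w3 = ~x2
w4 = ~(w2 | w3) = ~(((~(x1 | x3)) ^ x3) | ~x2)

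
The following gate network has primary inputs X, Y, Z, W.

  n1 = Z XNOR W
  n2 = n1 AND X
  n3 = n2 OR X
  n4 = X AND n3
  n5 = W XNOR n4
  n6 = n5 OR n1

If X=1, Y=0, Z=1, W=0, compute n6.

0

n1 = 1 XNOR 0 = 0
n2 = 0 AND 1 = 0
n3 = 0 OR 1 = 1
n4 = 1 AND 1 = 1
n5 = 0 XNOR 1 = 0
n6 = 0 OR 0 = 0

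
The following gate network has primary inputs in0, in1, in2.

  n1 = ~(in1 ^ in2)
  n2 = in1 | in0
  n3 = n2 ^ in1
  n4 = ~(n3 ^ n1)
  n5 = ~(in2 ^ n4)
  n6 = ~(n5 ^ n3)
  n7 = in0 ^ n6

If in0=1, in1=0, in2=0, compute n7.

1

n1 = ~(0 ^ 0) = 1
n2 = 0 | 1 = 1
n3 = 1 ^ 0 = 1
n4 = ~(1 ^ 1) = 1
n5 = ~(0 ^ 1) = 0
n6 = ~(0 ^ 1) = 0
n7 = 1 ^ 0 = 1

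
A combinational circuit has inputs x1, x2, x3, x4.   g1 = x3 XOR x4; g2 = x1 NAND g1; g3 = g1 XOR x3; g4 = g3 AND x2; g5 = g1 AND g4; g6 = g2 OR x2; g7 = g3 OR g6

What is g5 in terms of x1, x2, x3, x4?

g1 = x3 XOR x4
g3 = g1 XOR x3 = (x3 XOR x4) XOR x3
g4 = g3 AND x2 = ((x3 XOR x4) XOR x3) AND x2
g5 = g1 AND g4 = (x3 XOR x4) AND (((x3 XOR x4) XOR x3) AND x2)

(x3 XOR x4) AND (((x3 XOR x4) XOR x3) AND x2)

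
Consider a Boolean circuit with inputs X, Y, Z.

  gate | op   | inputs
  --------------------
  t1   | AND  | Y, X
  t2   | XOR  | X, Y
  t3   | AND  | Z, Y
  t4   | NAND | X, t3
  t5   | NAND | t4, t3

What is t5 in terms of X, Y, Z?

(X NAND (Z AND Y)) NAND (Z AND Y)

t3 = Z AND Y
t4 = X NAND t3 = X NAND (Z AND Y)
t5 = t4 NAND t3 = (X NAND (Z AND Y)) NAND (Z AND Y)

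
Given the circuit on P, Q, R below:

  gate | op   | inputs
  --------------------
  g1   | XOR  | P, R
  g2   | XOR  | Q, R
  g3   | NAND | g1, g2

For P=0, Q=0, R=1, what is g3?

g1 = 0 XOR 1 = 1
g2 = 0 XOR 1 = 1
g3 = 1 NAND 1 = 0

0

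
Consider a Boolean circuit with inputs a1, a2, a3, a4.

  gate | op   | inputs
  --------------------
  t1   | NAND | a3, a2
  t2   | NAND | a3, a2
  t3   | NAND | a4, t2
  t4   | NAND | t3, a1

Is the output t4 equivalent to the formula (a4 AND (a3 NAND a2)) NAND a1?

No

t2 = a3 NAND a2
t3 = a4 NAND t2 = a4 NAND (a3 NAND a2)
t4 = t3 NAND a1 = (a4 NAND (a3 NAND a2)) NAND a1
At a1=1, a2=0, a3=0, a4=0: circuit gives 0, formula gives 1.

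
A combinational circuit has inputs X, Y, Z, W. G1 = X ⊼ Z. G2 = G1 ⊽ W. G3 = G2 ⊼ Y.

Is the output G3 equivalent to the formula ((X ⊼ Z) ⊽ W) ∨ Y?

G1 = X ⊼ Z
G2 = G1 ⊽ W = (X ⊼ Z) ⊽ W
G3 = G2 ⊼ Y = ((X ⊼ Z) ⊽ W) ⊼ Y
At X=0, Y=0, Z=0, W=0: circuit gives 1, formula gives 0.

No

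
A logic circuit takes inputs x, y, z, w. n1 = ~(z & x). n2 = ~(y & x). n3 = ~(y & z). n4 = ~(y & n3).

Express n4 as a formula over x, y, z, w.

~(y & (~(y & z)))

n3 = ~(y & z)
n4 = ~(y & n3) = ~(y & (~(y & z)))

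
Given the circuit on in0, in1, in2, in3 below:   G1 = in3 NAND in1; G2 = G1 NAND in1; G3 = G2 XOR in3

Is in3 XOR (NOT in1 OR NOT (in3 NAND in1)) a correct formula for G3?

Yes

G1 = in3 NAND in1
G2 = G1 NAND in1 = (in3 NAND in1) NAND in1
G3 = G2 XOR in3 = ((in3 NAND in1) NAND in1) XOR in3
At in0=0, in1=0, in2=0, in3=1: circuit gives 0, formula gives 0.
At in0=0, in1=0, in2=0, in3=0: circuit gives 1, formula gives 1.
Agrees on all 16 inputs.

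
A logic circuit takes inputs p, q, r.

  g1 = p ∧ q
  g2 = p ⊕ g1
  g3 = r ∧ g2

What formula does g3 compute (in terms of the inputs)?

r ∧ (p ⊕ (p ∧ q))

g1 = p ∧ q
g2 = p ⊕ g1 = p ⊕ (p ∧ q)
g3 = r ∧ g2 = r ∧ (p ⊕ (p ∧ q))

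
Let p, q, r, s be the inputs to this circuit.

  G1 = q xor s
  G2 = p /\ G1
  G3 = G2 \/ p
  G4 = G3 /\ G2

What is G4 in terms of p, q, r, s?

G1 = q xor s
G2 = p /\ G1 = p /\ (q xor s)
G3 = G2 \/ p = (p /\ (q xor s)) \/ p
G4 = G3 /\ G2 = ((p /\ (q xor s)) \/ p) /\ (p /\ (q xor s))

((p /\ (q xor s)) \/ p) /\ (p /\ (q xor s))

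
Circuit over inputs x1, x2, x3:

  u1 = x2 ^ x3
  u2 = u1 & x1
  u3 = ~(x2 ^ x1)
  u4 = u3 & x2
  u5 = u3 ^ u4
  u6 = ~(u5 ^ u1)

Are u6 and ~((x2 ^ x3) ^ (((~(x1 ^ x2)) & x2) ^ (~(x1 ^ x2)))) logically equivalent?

Yes

u1 = x2 ^ x3
u3 = ~(x2 ^ x1)
u4 = u3 & x2 = (~(x2 ^ x1)) & x2
u5 = u3 ^ u4 = (~(x2 ^ x1)) ^ ((~(x2 ^ x1)) & x2)
u6 = ~(u5 ^ u1) = ~(((~(x2 ^ x1)) ^ ((~(x2 ^ x1)) & x2)) ^ (x2 ^ x3))
At x1=0, x2=0, x3=0: circuit gives 0, formula gives 0.
At x1=0, x2=0, x3=1: circuit gives 1, formula gives 1.
Agrees on all 8 inputs.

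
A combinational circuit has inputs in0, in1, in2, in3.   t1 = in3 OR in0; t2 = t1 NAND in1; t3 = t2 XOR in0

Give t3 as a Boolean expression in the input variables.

t1 = in3 OR in0
t2 = t1 NAND in1 = (in3 OR in0) NAND in1
t3 = t2 XOR in0 = ((in3 OR in0) NAND in1) XOR in0

((in3 OR in0) NAND in1) XOR in0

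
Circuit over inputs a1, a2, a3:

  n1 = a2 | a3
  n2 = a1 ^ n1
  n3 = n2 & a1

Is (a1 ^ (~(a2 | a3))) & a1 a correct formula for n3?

n1 = a2 | a3
n2 = a1 ^ n1 = a1 ^ (a2 | a3)
n3 = n2 & a1 = (a1 ^ (a2 | a3)) & a1
At a1=1, a2=0, a3=0: circuit gives 1, formula gives 0.

No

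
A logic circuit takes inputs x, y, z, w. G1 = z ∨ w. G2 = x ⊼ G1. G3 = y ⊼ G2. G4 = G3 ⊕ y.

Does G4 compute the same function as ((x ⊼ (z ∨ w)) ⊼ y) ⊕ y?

G1 = z ∨ w
G2 = x ⊼ G1 = x ⊼ (z ∨ w)
G3 = y ⊼ G2 = y ⊼ (x ⊼ (z ∨ w))
G4 = G3 ⊕ y = (y ⊼ (x ⊼ (z ∨ w))) ⊕ y
At x=1, y=1, z=0, w=1: circuit gives 0, formula gives 0.
At x=0, y=0, z=0, w=0: circuit gives 1, formula gives 1.
Agrees on all 16 inputs.

Yes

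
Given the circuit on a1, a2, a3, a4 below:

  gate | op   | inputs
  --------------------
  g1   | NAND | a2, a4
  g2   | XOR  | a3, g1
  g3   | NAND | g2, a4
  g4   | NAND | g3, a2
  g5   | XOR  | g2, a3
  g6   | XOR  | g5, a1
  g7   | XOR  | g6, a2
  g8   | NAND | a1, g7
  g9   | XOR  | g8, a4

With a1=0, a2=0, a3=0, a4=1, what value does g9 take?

0

g1 = 0 NAND 1 = 1
g2 = 0 XOR 1 = 1
g5 = 1 XOR 0 = 1
g6 = 1 XOR 0 = 1
g7 = 1 XOR 0 = 1
g8 = 0 NAND 1 = 1
g9 = 1 XOR 1 = 0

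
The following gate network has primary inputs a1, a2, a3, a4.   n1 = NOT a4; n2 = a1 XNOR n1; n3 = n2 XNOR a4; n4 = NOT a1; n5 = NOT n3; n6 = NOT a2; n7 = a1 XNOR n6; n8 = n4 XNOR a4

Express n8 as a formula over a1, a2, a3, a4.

n4 = NOT a1
n8 = n4 XNOR a4 = NOT a1 XNOR a4

NOT a1 XNOR a4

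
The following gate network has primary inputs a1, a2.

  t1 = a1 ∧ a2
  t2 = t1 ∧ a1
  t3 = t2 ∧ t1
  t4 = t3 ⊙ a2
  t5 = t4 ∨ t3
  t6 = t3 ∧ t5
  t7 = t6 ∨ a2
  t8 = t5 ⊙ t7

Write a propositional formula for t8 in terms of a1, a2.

t1 = a1 ∧ a2
t2 = t1 ∧ a1 = (a1 ∧ a2) ∧ a1
t3 = t2 ∧ t1 = ((a1 ∧ a2) ∧ a1) ∧ (a1 ∧ a2)
t4 = t3 ⊙ a2 = (((a1 ∧ a2) ∧ a1) ∧ (a1 ∧ a2)) ⊙ a2
t5 = t4 ∨ t3 = ((((a1 ∧ a2) ∧ a1) ∧ (a1 ∧ a2)) ⊙ a2) ∨ (((a1 ∧ a2) ∧ a1) ∧ (a1 ∧ a2))
t6 = t3 ∧ t5 = (((a1 ∧ a2) ∧ a1) ∧ (a1 ∧ a2)) ∧ (((((a1 ∧ a2) ∧ a1) ∧ (a1 ∧ a2)) ⊙ a2) ∨ (((a1 ∧ a2) ∧ a1) ∧ (a1 ∧ a2)))
t7 = t6 ∨ a2 = ((((a1 ∧ a2) ∧ a1) ∧ (a1 ∧ a2)) ∧ (((((a1 ∧ a2) ∧ a1) ∧ (a1 ∧ a2)) ⊙ a2) ∨ (((a1 ∧ a2) ∧ a1) ∧ (a1 ∧ a2)))) ∨ a2
t8 = t5 ⊙ t7 = (((((a1 ∧ a2) ∧ a1) ∧ (a1 ∧ a2)) ⊙ a2) ∨ (((a1 ∧ a2) ∧ a1) ∧ (a1 ∧ a2))) ⊙ (((((a1 ∧ a2) ∧ a1) ∧ (a1 ∧ a2)) ∧ (((((a1 ∧ a2) ∧ a1) ∧ (a1 ∧ a2)) ⊙ a2) ∨ (((a1 ∧ a2) ∧ a1) ∧ (a1 ∧ a2)))) ∨ a2)

(((((a1 ∧ a2) ∧ a1) ∧ (a1 ∧ a2)) ⊙ a2) ∨ (((a1 ∧ a2) ∧ a1) ∧ (a1 ∧ a2))) ⊙ (((((a1 ∧ a2) ∧ a1) ∧ (a1 ∧ a2)) ∧ (((((a1 ∧ a2) ∧ a1) ∧ (a1 ∧ a2)) ⊙ a2) ∨ (((a1 ∧ a2) ∧ a1) ∧ (a1 ∧ a2)))) ∨ a2)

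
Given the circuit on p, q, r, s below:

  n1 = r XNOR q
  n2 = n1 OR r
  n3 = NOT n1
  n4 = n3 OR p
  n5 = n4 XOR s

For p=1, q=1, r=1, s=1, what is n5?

n1 = 1 XNOR 1 = 1
n3 = NOT 1 = 0
n4 = 0 OR 1 = 1
n5 = 1 XOR 1 = 0

0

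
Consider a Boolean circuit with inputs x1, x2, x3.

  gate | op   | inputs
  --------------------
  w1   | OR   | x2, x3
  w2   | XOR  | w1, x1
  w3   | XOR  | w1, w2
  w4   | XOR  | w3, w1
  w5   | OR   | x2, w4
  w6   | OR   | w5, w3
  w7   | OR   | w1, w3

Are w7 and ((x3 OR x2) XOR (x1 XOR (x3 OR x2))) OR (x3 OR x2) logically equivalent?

w1 = x2 OR x3
w2 = w1 XOR x1 = (x2 OR x3) XOR x1
w3 = w1 XOR w2 = (x2 OR x3) XOR ((x2 OR x3) XOR x1)
w7 = w1 OR w3 = (x2 OR x3) OR ((x2 OR x3) XOR ((x2 OR x3) XOR x1))
At x1=0, x2=0, x3=0: circuit gives 0, formula gives 0.
At x1=0, x2=0, x3=1: circuit gives 1, formula gives 1.
Agrees on all 8 inputs.

Yes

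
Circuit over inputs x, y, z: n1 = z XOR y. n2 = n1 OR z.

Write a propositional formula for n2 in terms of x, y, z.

(z XOR y) OR z

n1 = z XOR y
n2 = n1 OR z = (z XOR y) OR z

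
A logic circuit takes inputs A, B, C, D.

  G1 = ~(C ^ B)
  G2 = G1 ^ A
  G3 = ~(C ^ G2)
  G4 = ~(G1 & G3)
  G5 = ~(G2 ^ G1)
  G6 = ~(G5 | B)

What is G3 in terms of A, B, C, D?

~(C ^ ((~(C ^ B)) ^ A))

G1 = ~(C ^ B)
G2 = G1 ^ A = (~(C ^ B)) ^ A
G3 = ~(C ^ G2) = ~(C ^ ((~(C ^ B)) ^ A))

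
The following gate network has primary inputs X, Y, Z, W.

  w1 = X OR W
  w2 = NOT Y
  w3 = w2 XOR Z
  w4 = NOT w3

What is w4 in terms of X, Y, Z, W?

NOT (NOT Y XOR Z)

w2 = NOT Y
w3 = w2 XOR Z = NOT Y XOR Z
w4 = NOT w3 = NOT (NOT Y XOR Z)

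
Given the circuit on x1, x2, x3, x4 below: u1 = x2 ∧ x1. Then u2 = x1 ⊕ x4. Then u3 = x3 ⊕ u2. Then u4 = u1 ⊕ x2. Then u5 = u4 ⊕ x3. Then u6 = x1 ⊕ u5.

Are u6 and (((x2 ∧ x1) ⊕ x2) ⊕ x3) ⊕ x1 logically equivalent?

u1 = x2 ∧ x1
u4 = u1 ⊕ x2 = (x2 ∧ x1) ⊕ x2
u5 = u4 ⊕ x3 = ((x2 ∧ x1) ⊕ x2) ⊕ x3
u6 = x1 ⊕ u5 = x1 ⊕ (((x2 ∧ x1) ⊕ x2) ⊕ x3)
At x1=0, x2=0, x3=0, x4=0: circuit gives 0, formula gives 0.
At x1=0, x2=0, x3=1, x4=0: circuit gives 1, formula gives 1.
Agrees on all 16 inputs.

Yes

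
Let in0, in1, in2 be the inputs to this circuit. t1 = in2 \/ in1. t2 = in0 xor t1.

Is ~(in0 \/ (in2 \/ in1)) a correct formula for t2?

No

t1 = in2 \/ in1
t2 = in0 xor t1 = in0 xor (in2 \/ in1)
At in0=0, in1=0, in2=0: circuit gives 0, formula gives 1.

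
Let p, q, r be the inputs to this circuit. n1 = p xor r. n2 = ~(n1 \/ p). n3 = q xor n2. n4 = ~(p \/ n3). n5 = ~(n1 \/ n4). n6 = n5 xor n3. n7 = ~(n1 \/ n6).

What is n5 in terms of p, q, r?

~((p xor r) \/ (~(p \/ (q xor (~((p xor r) \/ p))))))

n1 = p xor r
n2 = ~(n1 \/ p) = ~((p xor r) \/ p)
n3 = q xor n2 = q xor (~((p xor r) \/ p))
n4 = ~(p \/ n3) = ~(p \/ (q xor (~((p xor r) \/ p))))
n5 = ~(n1 \/ n4) = ~((p xor r) \/ (~(p \/ (q xor (~((p xor r) \/ p))))))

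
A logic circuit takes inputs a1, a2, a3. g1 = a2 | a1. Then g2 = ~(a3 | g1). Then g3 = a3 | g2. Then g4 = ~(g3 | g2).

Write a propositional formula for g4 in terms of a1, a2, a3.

~((a3 | (~(a3 | (a2 | a1)))) | (~(a3 | (a2 | a1))))

g1 = a2 | a1
g2 = ~(a3 | g1) = ~(a3 | (a2 | a1))
g3 = a3 | g2 = a3 | (~(a3 | (a2 | a1)))
g4 = ~(g3 | g2) = ~((a3 | (~(a3 | (a2 | a1)))) | (~(a3 | (a2 | a1))))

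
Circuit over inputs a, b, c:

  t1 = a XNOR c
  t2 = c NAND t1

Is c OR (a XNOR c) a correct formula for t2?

No

t1 = a XNOR c
t2 = c NAND t1 = c NAND (a XNOR c)
At a=1, b=0, c=0: circuit gives 1, formula gives 0.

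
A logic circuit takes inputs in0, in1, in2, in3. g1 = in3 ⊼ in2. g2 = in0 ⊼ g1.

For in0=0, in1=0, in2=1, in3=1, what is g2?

g1 = 1 ⊼ 1 = 0
g2 = 0 ⊼ 0 = 1

1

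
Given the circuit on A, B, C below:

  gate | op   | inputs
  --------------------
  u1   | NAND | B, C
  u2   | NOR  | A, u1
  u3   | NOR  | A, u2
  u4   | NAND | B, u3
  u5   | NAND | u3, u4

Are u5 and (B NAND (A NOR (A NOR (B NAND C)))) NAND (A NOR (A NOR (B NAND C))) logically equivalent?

u1 = B NAND C
u2 = A NOR u1 = A NOR (B NAND C)
u3 = A NOR u2 = A NOR (A NOR (B NAND C))
u4 = B NAND u3 = B NAND (A NOR (A NOR (B NAND C)))
u5 = u3 NAND u4 = (A NOR (A NOR (B NAND C))) NAND (B NAND (A NOR (A NOR (B NAND C))))
At A=0, B=0, C=0: circuit gives 0, formula gives 0.
At A=0, B=1, C=0: circuit gives 1, formula gives 1.
Agrees on all 8 inputs.

Yes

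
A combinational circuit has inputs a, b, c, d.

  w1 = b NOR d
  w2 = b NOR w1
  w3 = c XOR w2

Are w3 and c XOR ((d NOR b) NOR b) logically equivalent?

w1 = b NOR d
w2 = b NOR w1 = b NOR (b NOR d)
w3 = c XOR w2 = c XOR (b NOR (b NOR d))
At a=0, b=0, c=0, d=0: circuit gives 0, formula gives 0.
At a=0, b=0, c=0, d=1: circuit gives 1, formula gives 1.
Agrees on all 16 inputs.

Yes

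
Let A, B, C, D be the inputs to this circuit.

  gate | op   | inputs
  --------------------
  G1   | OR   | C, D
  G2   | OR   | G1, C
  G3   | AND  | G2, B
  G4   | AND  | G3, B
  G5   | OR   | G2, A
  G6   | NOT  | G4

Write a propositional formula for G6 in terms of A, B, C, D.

NOT ((((C OR D) OR C) AND B) AND B)

G1 = C OR D
G2 = G1 OR C = (C OR D) OR C
G3 = G2 AND B = ((C OR D) OR C) AND B
G4 = G3 AND B = (((C OR D) OR C) AND B) AND B
G6 = NOT G4 = NOT ((((C OR D) OR C) AND B) AND B)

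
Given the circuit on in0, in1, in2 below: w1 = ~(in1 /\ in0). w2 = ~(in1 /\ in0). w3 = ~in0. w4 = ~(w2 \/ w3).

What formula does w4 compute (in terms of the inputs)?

~((~(in1 /\ in0)) \/ ~in0)

w2 = ~(in1 /\ in0)
w3 = ~in0
w4 = ~(w2 \/ w3) = ~((~(in1 /\ in0)) \/ ~in0)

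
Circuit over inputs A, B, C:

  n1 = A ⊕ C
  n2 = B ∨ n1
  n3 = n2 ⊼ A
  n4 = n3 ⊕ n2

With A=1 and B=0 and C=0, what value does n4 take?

1

n1 = 1 ⊕ 0 = 1
n2 = 0 ∨ 1 = 1
n3 = 1 ⊼ 1 = 0
n4 = 0 ⊕ 1 = 1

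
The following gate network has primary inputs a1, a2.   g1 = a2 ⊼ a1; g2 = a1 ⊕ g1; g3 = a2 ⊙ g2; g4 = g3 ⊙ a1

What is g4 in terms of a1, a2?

(a2 ⊙ (a1 ⊕ (a2 ⊼ a1))) ⊙ a1

g1 = a2 ⊼ a1
g2 = a1 ⊕ g1 = a1 ⊕ (a2 ⊼ a1)
g3 = a2 ⊙ g2 = a2 ⊙ (a1 ⊕ (a2 ⊼ a1))
g4 = g3 ⊙ a1 = (a2 ⊙ (a1 ⊕ (a2 ⊼ a1))) ⊙ a1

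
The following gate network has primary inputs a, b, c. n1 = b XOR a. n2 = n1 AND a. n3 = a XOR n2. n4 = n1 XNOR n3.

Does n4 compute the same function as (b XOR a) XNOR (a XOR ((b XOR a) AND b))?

No

n1 = b XOR a
n2 = n1 AND a = (b XOR a) AND a
n3 = a XOR n2 = a XOR ((b XOR a) AND a)
n4 = n1 XNOR n3 = (b XOR a) XNOR (a XOR ((b XOR a) AND a))
At a=0, b=1, c=0: circuit gives 0, formula gives 1.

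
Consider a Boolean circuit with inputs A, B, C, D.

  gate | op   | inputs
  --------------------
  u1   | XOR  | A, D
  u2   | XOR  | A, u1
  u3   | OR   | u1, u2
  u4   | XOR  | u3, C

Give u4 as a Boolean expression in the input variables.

u1 = A XOR D
u2 = A XOR u1 = A XOR (A XOR D)
u3 = u1 OR u2 = (A XOR D) OR (A XOR (A XOR D))
u4 = u3 XOR C = ((A XOR D) OR (A XOR (A XOR D))) XOR C

((A XOR D) OR (A XOR (A XOR D))) XOR C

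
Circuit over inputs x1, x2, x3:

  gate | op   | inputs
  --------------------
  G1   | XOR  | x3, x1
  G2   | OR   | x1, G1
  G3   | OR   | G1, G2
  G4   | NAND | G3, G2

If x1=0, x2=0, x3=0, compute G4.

G1 = 0 XOR 0 = 0
G2 = 0 OR 0 = 0
G3 = 0 OR 0 = 0
G4 = 0 NAND 0 = 1

1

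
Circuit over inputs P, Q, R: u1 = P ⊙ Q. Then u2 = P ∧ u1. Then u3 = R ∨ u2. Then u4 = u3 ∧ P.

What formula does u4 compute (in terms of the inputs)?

u1 = P ⊙ Q
u2 = P ∧ u1 = P ∧ (P ⊙ Q)
u3 = R ∨ u2 = R ∨ (P ∧ (P ⊙ Q))
u4 = u3 ∧ P = (R ∨ (P ∧ (P ⊙ Q))) ∧ P

(R ∨ (P ∧ (P ⊙ Q))) ∧ P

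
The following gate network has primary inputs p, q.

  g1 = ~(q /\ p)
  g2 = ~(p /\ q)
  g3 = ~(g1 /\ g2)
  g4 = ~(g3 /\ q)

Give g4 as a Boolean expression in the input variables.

g1 = ~(q /\ p)
g2 = ~(p /\ q)
g3 = ~(g1 /\ g2) = ~((~(q /\ p)) /\ (~(p /\ q)))
g4 = ~(g3 /\ q) = ~((~((~(q /\ p)) /\ (~(p /\ q)))) /\ q)

~((~((~(q /\ p)) /\ (~(p /\ q)))) /\ q)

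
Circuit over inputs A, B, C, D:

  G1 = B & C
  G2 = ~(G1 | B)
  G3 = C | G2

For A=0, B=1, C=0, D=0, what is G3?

G1 = 1 & 0 = 0
G2 = ~(0 | 1) = 0
G3 = 0 | 0 = 0

0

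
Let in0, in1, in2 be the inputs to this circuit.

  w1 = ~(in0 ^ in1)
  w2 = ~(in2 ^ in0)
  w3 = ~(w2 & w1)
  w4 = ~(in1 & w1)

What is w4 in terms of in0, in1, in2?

~(in1 & (~(in0 ^ in1)))

w1 = ~(in0 ^ in1)
w4 = ~(in1 & w1) = ~(in1 & (~(in0 ^ in1)))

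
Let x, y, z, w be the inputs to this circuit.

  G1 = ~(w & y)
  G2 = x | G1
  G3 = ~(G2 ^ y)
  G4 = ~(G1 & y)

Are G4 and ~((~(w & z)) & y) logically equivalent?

No

G1 = ~(w & y)
G4 = ~(G1 & y) = ~((~(w & y)) & y)
At x=0, y=1, z=0, w=1: circuit gives 1, formula gives 0.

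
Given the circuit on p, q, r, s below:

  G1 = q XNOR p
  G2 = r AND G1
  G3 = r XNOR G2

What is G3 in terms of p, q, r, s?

r XNOR (r AND (q XNOR p))

G1 = q XNOR p
G2 = r AND G1 = r AND (q XNOR p)
G3 = r XNOR G2 = r XNOR (r AND (q XNOR p))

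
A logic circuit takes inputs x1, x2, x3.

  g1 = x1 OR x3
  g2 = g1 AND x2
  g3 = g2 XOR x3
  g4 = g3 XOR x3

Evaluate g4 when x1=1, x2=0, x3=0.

g1 = 1 OR 0 = 1
g2 = 1 AND 0 = 0
g3 = 0 XOR 0 = 0
g4 = 0 XOR 0 = 0

0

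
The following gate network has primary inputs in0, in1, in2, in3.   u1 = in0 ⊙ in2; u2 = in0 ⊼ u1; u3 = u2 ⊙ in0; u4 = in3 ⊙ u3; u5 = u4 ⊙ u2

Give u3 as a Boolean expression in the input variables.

u1 = in0 ⊙ in2
u2 = in0 ⊼ u1 = in0 ⊼ (in0 ⊙ in2)
u3 = u2 ⊙ in0 = (in0 ⊼ (in0 ⊙ in2)) ⊙ in0

(in0 ⊼ (in0 ⊙ in2)) ⊙ in0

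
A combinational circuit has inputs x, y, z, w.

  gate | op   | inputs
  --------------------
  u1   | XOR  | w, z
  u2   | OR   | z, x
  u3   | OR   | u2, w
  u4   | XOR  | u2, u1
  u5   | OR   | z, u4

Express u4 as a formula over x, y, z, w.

u1 = w XOR z
u2 = z OR x
u4 = u2 XOR u1 = (z OR x) XOR (w XOR z)

(z OR x) XOR (w XOR z)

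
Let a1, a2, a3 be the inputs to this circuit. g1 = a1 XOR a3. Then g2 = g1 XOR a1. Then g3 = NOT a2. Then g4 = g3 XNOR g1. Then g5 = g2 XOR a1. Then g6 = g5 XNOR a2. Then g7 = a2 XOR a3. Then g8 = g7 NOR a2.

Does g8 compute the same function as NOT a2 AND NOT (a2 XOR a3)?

g7 = a2 XOR a3
g8 = g7 NOR a2 = (a2 XOR a3) NOR a2
At a1=0, a2=0, a3=1: circuit gives 0, formula gives 0.
At a1=0, a2=0, a3=0: circuit gives 1, formula gives 1.
Agrees on all 8 inputs.

Yes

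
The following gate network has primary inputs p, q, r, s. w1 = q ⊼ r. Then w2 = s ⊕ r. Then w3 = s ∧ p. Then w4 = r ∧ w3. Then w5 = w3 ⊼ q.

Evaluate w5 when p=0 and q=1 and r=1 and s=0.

1

w3 = 0 ∧ 0 = 0
w5 = 0 ⊼ 1 = 1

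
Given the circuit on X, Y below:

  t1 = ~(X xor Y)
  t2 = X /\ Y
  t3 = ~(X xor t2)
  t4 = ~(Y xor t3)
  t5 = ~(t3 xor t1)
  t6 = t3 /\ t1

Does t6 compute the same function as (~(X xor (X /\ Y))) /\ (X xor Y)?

t1 = ~(X xor Y)
t2 = X /\ Y
t3 = ~(X xor t2) = ~(X xor (X /\ Y))
t6 = t3 /\ t1 = (~(X xor (X /\ Y))) /\ (~(X xor Y))
At X=0, Y=0: circuit gives 1, formula gives 0.

No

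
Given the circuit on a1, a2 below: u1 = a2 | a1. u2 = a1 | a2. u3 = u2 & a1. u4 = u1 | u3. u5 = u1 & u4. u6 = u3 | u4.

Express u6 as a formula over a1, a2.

u1 = a2 | a1
u2 = a1 | a2
u3 = u2 & a1 = (a1 | a2) & a1
u4 = u1 | u3 = (a2 | a1) | ((a1 | a2) & a1)
u6 = u3 | u4 = ((a1 | a2) & a1) | ((a2 | a1) | ((a1 | a2) & a1))

((a1 | a2) & a1) | ((a2 | a1) | ((a1 | a2) & a1))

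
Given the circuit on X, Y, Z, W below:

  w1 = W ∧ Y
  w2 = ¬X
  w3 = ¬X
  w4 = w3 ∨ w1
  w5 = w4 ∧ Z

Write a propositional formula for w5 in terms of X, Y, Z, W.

w1 = W ∧ Y
w3 = ¬X
w4 = w3 ∨ w1 = ¬X ∨ (W ∧ Y)
w5 = w4 ∧ Z = (¬X ∨ (W ∧ Y)) ∧ Z

(¬X ∨ (W ∧ Y)) ∧ Z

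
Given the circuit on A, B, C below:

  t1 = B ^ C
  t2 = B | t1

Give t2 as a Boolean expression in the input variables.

B | (B ^ C)

t1 = B ^ C
t2 = B | t1 = B | (B ^ C)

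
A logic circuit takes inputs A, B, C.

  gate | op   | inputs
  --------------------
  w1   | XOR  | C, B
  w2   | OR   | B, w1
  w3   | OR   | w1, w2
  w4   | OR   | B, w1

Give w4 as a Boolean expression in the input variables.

w1 = C XOR B
w4 = B OR w1 = B OR (C XOR B)

B OR (C XOR B)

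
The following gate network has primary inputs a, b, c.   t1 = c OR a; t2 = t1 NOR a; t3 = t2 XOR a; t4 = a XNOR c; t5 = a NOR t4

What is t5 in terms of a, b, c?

a NOR (a XNOR c)

t4 = a XNOR c
t5 = a NOR t4 = a NOR (a XNOR c)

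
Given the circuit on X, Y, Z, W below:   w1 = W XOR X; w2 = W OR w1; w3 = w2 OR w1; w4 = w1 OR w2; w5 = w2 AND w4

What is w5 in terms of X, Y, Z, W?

(W OR (W XOR X)) AND ((W XOR X) OR (W OR (W XOR X)))

w1 = W XOR X
w2 = W OR w1 = W OR (W XOR X)
w4 = w1 OR w2 = (W XOR X) OR (W OR (W XOR X))
w5 = w2 AND w4 = (W OR (W XOR X)) AND ((W XOR X) OR (W OR (W XOR X)))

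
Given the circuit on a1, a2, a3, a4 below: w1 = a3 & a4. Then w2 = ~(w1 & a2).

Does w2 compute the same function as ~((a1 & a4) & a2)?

No

w1 = a3 & a4
w2 = ~(w1 & a2) = ~((a3 & a4) & a2)
At a1=0, a2=1, a3=1, a4=1: circuit gives 0, formula gives 1.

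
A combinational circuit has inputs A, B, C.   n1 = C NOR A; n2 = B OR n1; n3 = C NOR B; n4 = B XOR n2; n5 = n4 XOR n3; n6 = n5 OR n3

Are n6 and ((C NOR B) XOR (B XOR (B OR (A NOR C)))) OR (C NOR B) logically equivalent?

n1 = C NOR A
n2 = B OR n1 = B OR (C NOR A)
n3 = C NOR B
n4 = B XOR n2 = B XOR (B OR (C NOR A))
n5 = n4 XOR n3 = (B XOR (B OR (C NOR A))) XOR (C NOR B)
n6 = n5 OR n3 = ((B XOR (B OR (C NOR A))) XOR (C NOR B)) OR (C NOR B)
At A=0, B=0, C=1: circuit gives 0, formula gives 0.
At A=0, B=0, C=0: circuit gives 1, formula gives 1.
Agrees on all 8 inputs.

Yes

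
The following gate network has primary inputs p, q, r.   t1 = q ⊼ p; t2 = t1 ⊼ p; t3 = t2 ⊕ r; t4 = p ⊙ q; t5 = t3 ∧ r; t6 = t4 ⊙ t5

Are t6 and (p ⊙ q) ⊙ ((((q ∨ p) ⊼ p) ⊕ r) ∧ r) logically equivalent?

t1 = q ⊼ p
t2 = t1 ⊼ p = (q ⊼ p) ⊼ p
t3 = t2 ⊕ r = ((q ⊼ p) ⊼ p) ⊕ r
t4 = p ⊙ q
t5 = t3 ∧ r = (((q ⊼ p) ⊼ p) ⊕ r) ∧ r
t6 = t4 ⊙ t5 = (p ⊙ q) ⊙ ((((q ⊼ p) ⊼ p) ⊕ r) ∧ r)
At p=1, q=1, r=1: circuit gives 0, formula gives 1.

No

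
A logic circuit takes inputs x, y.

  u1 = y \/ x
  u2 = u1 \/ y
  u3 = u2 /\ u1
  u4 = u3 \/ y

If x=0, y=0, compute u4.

u1 = 0 \/ 0 = 0
u2 = 0 \/ 0 = 0
u3 = 0 /\ 0 = 0
u4 = 0 \/ 0 = 0

0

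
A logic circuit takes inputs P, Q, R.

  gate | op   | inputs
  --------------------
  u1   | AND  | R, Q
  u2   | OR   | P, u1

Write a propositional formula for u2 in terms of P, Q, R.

u1 = R AND Q
u2 = P OR u1 = P OR (R AND Q)

P OR (R AND Q)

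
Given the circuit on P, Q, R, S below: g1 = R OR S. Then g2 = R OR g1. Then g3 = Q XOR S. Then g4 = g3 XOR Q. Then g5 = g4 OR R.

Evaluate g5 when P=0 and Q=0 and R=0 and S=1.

1

g3 = 0 XOR 1 = 1
g4 = 1 XOR 0 = 1
g5 = 1 OR 0 = 1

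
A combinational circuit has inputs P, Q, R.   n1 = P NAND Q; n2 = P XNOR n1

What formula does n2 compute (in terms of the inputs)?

P XNOR (P NAND Q)

n1 = P NAND Q
n2 = P XNOR n1 = P XNOR (P NAND Q)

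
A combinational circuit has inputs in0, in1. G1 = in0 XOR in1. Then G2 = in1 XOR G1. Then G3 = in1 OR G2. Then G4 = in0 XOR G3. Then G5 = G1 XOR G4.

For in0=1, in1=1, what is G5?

0

G1 = 1 XOR 1 = 0
G2 = 1 XOR 0 = 1
G3 = 1 OR 1 = 1
G4 = 1 XOR 1 = 0
G5 = 0 XOR 0 = 0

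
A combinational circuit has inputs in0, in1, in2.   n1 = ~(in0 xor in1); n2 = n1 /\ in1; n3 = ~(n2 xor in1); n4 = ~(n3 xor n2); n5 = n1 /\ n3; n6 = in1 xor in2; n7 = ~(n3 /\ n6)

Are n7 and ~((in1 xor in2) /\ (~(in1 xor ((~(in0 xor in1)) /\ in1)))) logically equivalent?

Yes

n1 = ~(in0 xor in1)
n2 = n1 /\ in1 = (~(in0 xor in1)) /\ in1
n3 = ~(n2 xor in1) = ~(((~(in0 xor in1)) /\ in1) xor in1)
n6 = in1 xor in2
n7 = ~(n3 /\ n6) = ~((~(((~(in0 xor in1)) /\ in1) xor in1)) /\ (in1 xor in2))
At in0=0, in1=0, in2=1: circuit gives 0, formula gives 0.
At in0=0, in1=0, in2=0: circuit gives 1, formula gives 1.
Agrees on all 8 inputs.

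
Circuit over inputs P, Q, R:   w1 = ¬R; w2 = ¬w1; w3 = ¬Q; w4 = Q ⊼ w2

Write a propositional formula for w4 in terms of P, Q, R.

w1 = ¬R
w2 = ¬w1 = ¬¬R
w4 = Q ⊼ w2 = Q ⊼ ¬¬R

Q ⊼ ¬¬R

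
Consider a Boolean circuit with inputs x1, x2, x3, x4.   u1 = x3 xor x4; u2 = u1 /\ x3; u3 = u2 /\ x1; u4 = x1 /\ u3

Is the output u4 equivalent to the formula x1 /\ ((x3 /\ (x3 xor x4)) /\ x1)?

Yes

u1 = x3 xor x4
u2 = u1 /\ x3 = (x3 xor x4) /\ x3
u3 = u2 /\ x1 = ((x3 xor x4) /\ x3) /\ x1
u4 = x1 /\ u3 = x1 /\ (((x3 xor x4) /\ x3) /\ x1)
At x1=0, x2=0, x3=0, x4=0: circuit gives 0, formula gives 0.
At x1=1, x2=0, x3=1, x4=0: circuit gives 1, formula gives 1.
Agrees on all 16 inputs.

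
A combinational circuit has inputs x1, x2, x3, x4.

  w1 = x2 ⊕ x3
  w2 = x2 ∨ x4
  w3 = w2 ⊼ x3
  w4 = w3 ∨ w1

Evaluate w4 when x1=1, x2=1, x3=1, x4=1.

0

w1 = 1 ⊕ 1 = 0
w2 = 1 ∨ 1 = 1
w3 = 1 ⊼ 1 = 0
w4 = 0 ∨ 0 = 0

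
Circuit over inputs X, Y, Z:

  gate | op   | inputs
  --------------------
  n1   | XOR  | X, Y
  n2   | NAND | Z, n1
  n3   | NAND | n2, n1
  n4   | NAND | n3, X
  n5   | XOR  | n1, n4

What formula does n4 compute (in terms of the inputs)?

((Z NAND (X XOR Y)) NAND (X XOR Y)) NAND X

n1 = X XOR Y
n2 = Z NAND n1 = Z NAND (X XOR Y)
n3 = n2 NAND n1 = (Z NAND (X XOR Y)) NAND (X XOR Y)
n4 = n3 NAND X = ((Z NAND (X XOR Y)) NAND (X XOR Y)) NAND X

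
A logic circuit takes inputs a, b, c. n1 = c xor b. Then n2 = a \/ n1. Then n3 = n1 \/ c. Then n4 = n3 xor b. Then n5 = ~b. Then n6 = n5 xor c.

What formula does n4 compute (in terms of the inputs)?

((c xor b) \/ c) xor b

n1 = c xor b
n3 = n1 \/ c = (c xor b) \/ c
n4 = n3 xor b = ((c xor b) \/ c) xor b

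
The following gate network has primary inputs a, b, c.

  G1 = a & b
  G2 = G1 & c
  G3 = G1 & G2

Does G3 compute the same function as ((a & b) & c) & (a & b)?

Yes

G1 = a & b
G2 = G1 & c = (a & b) & c
G3 = G1 & G2 = (a & b) & ((a & b) & c)
At a=0, b=0, c=0: circuit gives 0, formula gives 0.
At a=1, b=1, c=1: circuit gives 1, formula gives 1.
Agrees on all 8 inputs.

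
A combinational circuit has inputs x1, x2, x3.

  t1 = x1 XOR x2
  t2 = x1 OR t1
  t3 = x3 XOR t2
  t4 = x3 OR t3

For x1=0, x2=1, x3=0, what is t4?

t1 = 0 XOR 1 = 1
t2 = 0 OR 1 = 1
t3 = 0 XOR 1 = 1
t4 = 0 OR 1 = 1

1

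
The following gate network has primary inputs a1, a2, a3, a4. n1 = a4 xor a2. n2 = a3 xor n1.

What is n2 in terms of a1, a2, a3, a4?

n1 = a4 xor a2
n2 = a3 xor n1 = a3 xor (a4 xor a2)

a3 xor (a4 xor a2)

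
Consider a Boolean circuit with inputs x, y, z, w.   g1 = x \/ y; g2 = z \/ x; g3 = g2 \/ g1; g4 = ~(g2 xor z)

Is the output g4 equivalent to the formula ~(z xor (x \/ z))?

Yes

g2 = z \/ x
g4 = ~(g2 xor z) = ~((z \/ x) xor z)
At x=1, y=0, z=0, w=0: circuit gives 0, formula gives 0.
At x=0, y=0, z=0, w=0: circuit gives 1, formula gives 1.
Agrees on all 16 inputs.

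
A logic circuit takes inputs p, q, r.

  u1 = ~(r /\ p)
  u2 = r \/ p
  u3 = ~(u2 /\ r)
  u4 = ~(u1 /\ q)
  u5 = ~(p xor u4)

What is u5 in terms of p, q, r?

u1 = ~(r /\ p)
u4 = ~(u1 /\ q) = ~((~(r /\ p)) /\ q)
u5 = ~(p xor u4) = ~(p xor (~((~(r /\ p)) /\ q)))

~(p xor (~((~(r /\ p)) /\ q)))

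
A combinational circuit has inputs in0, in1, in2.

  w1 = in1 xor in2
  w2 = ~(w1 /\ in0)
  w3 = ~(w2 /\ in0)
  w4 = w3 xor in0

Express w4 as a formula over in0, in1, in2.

(~((~((in1 xor in2) /\ in0)) /\ in0)) xor in0

w1 = in1 xor in2
w2 = ~(w1 /\ in0) = ~((in1 xor in2) /\ in0)
w3 = ~(w2 /\ in0) = ~((~((in1 xor in2) /\ in0)) /\ in0)
w4 = w3 xor in0 = (~((~((in1 xor in2) /\ in0)) /\ in0)) xor in0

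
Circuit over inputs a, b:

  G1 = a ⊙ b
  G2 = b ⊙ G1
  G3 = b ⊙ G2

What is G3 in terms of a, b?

b ⊙ (b ⊙ (a ⊙ b))

G1 = a ⊙ b
G2 = b ⊙ G1 = b ⊙ (a ⊙ b)
G3 = b ⊙ G2 = b ⊙ (b ⊙ (a ⊙ b))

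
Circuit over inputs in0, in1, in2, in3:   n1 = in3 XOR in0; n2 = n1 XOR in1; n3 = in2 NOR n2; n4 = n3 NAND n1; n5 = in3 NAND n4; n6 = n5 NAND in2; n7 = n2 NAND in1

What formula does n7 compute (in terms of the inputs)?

((in3 XOR in0) XOR in1) NAND in1

n1 = in3 XOR in0
n2 = n1 XOR in1 = (in3 XOR in0) XOR in1
n7 = n2 NAND in1 = ((in3 XOR in0) XOR in1) NAND in1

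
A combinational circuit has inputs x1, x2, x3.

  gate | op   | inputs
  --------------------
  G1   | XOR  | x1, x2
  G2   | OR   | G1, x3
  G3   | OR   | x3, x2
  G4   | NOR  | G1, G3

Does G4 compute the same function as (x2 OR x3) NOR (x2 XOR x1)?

G1 = x1 XOR x2
G3 = x3 OR x2
G4 = G1 NOR G3 = (x1 XOR x2) NOR (x3 OR x2)
At x1=0, x2=0, x3=1: circuit gives 0, formula gives 0.
At x1=0, x2=0, x3=0: circuit gives 1, formula gives 1.
Agrees on all 8 inputs.

Yes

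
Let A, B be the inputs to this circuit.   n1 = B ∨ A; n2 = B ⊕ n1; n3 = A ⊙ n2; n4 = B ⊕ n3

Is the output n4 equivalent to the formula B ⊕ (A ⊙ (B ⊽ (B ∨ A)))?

No

n1 = B ∨ A
n2 = B ⊕ n1 = B ⊕ (B ∨ A)
n3 = A ⊙ n2 = A ⊙ (B ⊕ (B ∨ A))
n4 = B ⊕ n3 = B ⊕ (A ⊙ (B ⊕ (B ∨ A)))
At A=0, B=0: circuit gives 1, formula gives 0.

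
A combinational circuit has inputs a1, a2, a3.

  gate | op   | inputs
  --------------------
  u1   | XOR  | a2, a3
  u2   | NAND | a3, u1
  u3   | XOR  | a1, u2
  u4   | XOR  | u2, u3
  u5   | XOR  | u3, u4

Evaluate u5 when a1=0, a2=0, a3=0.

1

u1 = 0 XOR 0 = 0
u2 = 0 NAND 0 = 1
u3 = 0 XOR 1 = 1
u4 = 1 XOR 1 = 0
u5 = 1 XOR 0 = 1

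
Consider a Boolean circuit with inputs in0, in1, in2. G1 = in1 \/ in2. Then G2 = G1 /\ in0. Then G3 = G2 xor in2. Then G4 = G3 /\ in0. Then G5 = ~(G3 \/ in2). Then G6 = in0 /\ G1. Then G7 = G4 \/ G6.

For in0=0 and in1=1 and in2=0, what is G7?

0

G1 = 1 \/ 0 = 1
G2 = 1 /\ 0 = 0
G3 = 0 xor 0 = 0
G4 = 0 /\ 0 = 0
G6 = 0 /\ 1 = 0
G7 = 0 \/ 0 = 0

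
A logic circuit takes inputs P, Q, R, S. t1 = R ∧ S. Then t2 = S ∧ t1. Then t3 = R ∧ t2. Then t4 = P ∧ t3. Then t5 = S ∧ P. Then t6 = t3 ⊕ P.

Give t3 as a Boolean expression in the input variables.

R ∧ (S ∧ (R ∧ S))

t1 = R ∧ S
t2 = S ∧ t1 = S ∧ (R ∧ S)
t3 = R ∧ t2 = R ∧ (S ∧ (R ∧ S))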